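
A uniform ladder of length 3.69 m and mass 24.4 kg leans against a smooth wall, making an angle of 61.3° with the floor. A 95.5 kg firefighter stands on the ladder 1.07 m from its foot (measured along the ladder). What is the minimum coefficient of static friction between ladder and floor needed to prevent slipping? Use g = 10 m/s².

Take moments about the foot of the ladder.
Ladder weight 24.4×10 = 244 N acts at 1.845 m along the ladder; its horizontal arm is 1.845·cos61.3° = 0.886 m → τ = 216.2 N·m clockwise.
Firefighter: 95.5×10 = 955 N at 1.07 m → arm 0.5138 m → τ = 490.7 N·m clockwise.
Wall normal N acts horizontally at the top; its moment arm is the height L sinθ = 3.69·sin61.3° = 3.237 m, counterclockwise.
For rotational equilibrium, N × 3.237 = 706.9, so N = 218.4 N.
ΣFx = 0 ⇒ f = N_wall = 218.4 N. ΣFy = 0 ⇒ N_floor = 1199 N.
μ_min = f / N_floor = 218.4 / 1199 = 0.182.

μ_min ≈ 0.182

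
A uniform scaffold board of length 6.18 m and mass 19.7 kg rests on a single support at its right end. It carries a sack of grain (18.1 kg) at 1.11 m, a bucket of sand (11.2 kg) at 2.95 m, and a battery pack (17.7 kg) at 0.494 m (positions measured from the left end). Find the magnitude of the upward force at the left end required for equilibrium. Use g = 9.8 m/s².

F ≈ 459 N

Taking torques about the right end:
Beam weight: 19.7 × 9.8 = 193.1 N down at 3.09 m → arm 3.09 m, τ = 193.1 × 3.09 = 596.7 N·m counterclockwise.
Sack of grain: 18.1 × 9.8 = 177.4 N down at 1.11 m → arm 5.07 m, τ = 177.4 × 5.07 = 899.4 N·m counterclockwise.
Bucket of sand: 11.2 × 9.8 = 109.8 N down at 2.95 m → arm 3.23 m, τ = 109.8 × 3.23 = 354.7 N·m counterclockwise.
Battery pack: 17.7 × 9.8 = 173.5 N down at 0.494 m → arm 5.686 m, τ = 173.5 × 5.686 = 986.5 N·m counterclockwise.
Net moment of the loads = 2837 N·m counterclockwise.
The upward force F acts at the left end, arm 6.18 m, giving F × 6.18 clockwise.
For rotational equilibrium, F × 6.18 = 2837, so F = 2837 / 6.18 = 459 N.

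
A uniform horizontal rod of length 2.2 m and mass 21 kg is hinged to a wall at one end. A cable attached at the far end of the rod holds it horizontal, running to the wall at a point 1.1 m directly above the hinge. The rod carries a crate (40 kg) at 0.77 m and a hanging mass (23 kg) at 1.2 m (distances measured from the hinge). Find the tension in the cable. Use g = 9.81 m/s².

T ≈ 813 N

Sum moments about the hinge (the unknown hinge reaction has zero arm there).
Beam weight: 21 × 9.81 = 206 N down at 1.1 m → arm 1.1 m, τ = 206 × 1.1 = 226.6 N·m clockwise.
Crate: 40 × 9.81 = 392.4 N down at 0.77 m → arm 0.77 m, τ = 392.4 × 0.77 = 302.1 N·m clockwise.
Hanging mass: 23 × 9.81 = 225.6 N down at 1.2 m → arm 1.2 m, τ = 225.6 × 1.2 = 270.7 N·m clockwise.
Total clockwise load moment = 799.4 N·m.
The cable tension T acts at 2.2 m; only its component perpendicular to the rod, T sinθ, produces torque. sinθ = h/√(h²+d²) = 1.1/√(1.1²+2.2²) = 0.4472.
Στ = 0 ⇒ T × 2.2 × 0.4472 = 799.4 ⇒ T = 799.4 / 0.9838 = 813 N.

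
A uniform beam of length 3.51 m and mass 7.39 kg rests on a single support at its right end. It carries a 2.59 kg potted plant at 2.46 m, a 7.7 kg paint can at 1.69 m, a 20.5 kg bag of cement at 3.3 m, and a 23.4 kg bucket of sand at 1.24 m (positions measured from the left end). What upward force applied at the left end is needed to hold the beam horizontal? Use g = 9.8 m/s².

F ≈ 243 N

Take moments about the right end.
Beam weight: 7.39 × 9.8 = 72.42 N down at 1.755 m → arm 1.755 m, τ = 72.42 × 1.755 = 127.1 N·m counterclockwise.
Potted plant: 2.59 × 9.8 = 25.38 N down at 2.46 m → arm 1.05 m, τ = 25.38 × 1.05 = 26.65 N·m counterclockwise.
Paint can: 7.7 × 9.8 = 75.46 N down at 1.69 m → arm 1.82 m, τ = 75.46 × 1.82 = 137.3 N·m counterclockwise.
Bag of cement: 20.5 × 9.8 = 200.9 N down at 3.3 m → arm 0.21 m, τ = 200.9 × 0.21 = 42.19 N·m counterclockwise.
Bucket of sand: 23.4 × 9.8 = 229.3 N down at 1.24 m → arm 2.27 m, τ = 229.3 × 2.27 = 520.5 N·m counterclockwise.
Net moment of the loads = 853.7 N·m counterclockwise.
The upward force F acts at the left end, arm 3.51 m, giving F × 3.51 clockwise.
Στ = 0 ⇒ F × 3.51 = 853.7 ⇒ F = 853.7 / 3.51 = 243 N.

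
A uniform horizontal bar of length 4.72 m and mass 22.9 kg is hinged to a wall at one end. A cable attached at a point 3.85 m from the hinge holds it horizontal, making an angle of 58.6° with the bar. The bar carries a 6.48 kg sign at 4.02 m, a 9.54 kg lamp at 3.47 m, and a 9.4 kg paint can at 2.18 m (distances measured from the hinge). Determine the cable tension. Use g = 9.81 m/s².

T ≈ 399 N

Take moments about the hinge.
Beam weight: 22.9 × 9.81 = 224.6 N down at 2.36 m → arm 2.36 m, τ = 224.6 × 2.36 = 530.1 N·m clockwise.
Sign: 6.48 × 9.81 = 63.57 N down at 4.02 m → arm 4.02 m, τ = 63.57 × 4.02 = 255.6 N·m clockwise.
Lamp: 9.54 × 9.81 = 93.59 N down at 3.47 m → arm 3.47 m, τ = 93.59 × 3.47 = 324.8 N·m clockwise.
Paint can: 9.4 × 9.81 = 92.21 N down at 2.18 m → arm 2.18 m, τ = 92.21 × 2.18 = 201 N·m clockwise.
Total clockwise load moment = 1312 N·m.
The cable tension T acts at 3.85 m; only its component perpendicular to the bar, T sinθ, produces torque. sin 58.6° = 0.8536.
For rotational equilibrium, T × 3.85 × 0.8536 = 1312, so T = 1312 / 3.286 = 399 N.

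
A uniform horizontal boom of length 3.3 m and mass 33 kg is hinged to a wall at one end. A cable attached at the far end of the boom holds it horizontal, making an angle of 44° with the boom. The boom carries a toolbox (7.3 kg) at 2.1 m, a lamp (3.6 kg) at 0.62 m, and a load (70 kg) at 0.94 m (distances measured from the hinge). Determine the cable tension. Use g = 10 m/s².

Take moments about the hinge.
Beam weight: 33 × 10 = 330 N down at 1.65 m → arm 1.65 m, τ = 330 × 1.65 = 544.5 N·m clockwise.
Toolbox: 7.3 × 10 = 73 N down at 2.1 m → arm 2.1 m, τ = 73 × 2.1 = 153.3 N·m clockwise.
Lamp: 3.6 × 10 = 36 N down at 0.62 m → arm 0.62 m, τ = 36 × 0.62 = 22.32 N·m clockwise.
Load: 70 × 10 = 700 N down at 0.94 m → arm 0.94 m, τ = 700 × 0.94 = 658 N·m clockwise.
Total clockwise load moment = 1378 N·m.
The cable tension T acts at 3.3 m; only its component perpendicular to the boom, T sinθ, produces torque. sin 44° = 0.6947.
Στ = 0 ⇒ T × 3.3 × 0.6947 = 1378 ⇒ T = 1378 / 2.293 = 601 N.

T ≈ 601 N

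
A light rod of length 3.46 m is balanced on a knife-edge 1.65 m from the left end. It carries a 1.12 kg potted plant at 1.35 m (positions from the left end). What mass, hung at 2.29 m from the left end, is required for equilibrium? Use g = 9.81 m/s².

Taking torques about the knife-edge (at 1.65 m from the left end):
Potted plant: 1.12 × 9.81 = 10.99 N down at 1.35 m → arm 0.3 m, τ = 10.99 × 0.3 = 3.297 N·m counterclockwise.
Net moment of known loads = 3.297 N·m counterclockwise.
An unknown mass m at 2.29 m has arm 0.64 m; its moment is m·g·0.64 clockwise.
Στ = 0 ⇒ m × 9.81 × 0.64 = 3.297 ⇒ m = 3.297 / (9.81 × 0.64) = 0.525 kg.

m ≈ 0.525 kg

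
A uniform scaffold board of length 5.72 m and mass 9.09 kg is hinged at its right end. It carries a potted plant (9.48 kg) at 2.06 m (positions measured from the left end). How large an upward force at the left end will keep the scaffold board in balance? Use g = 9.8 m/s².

F ≈ 104 N

Taking torques about the right end:
Beam weight: 9.09 × 9.8 = 89.08 N down at 2.86 m → arm 2.86 m, τ = 89.08 × 2.86 = 254.8 N·m counterclockwise.
Potted plant: 9.48 × 9.8 = 92.9 N down at 2.06 m → arm 3.66 m, τ = 92.9 × 3.66 = 340 N·m counterclockwise.
Net moment of the loads = 594.8 N·m counterclockwise.
The upward force F acts at the left end, arm 5.72 m, giving F × 5.72 clockwise.
Setting net torque to zero: F × 5.72 = 594.8 → F = 594.8 / 5.72 = 104 N.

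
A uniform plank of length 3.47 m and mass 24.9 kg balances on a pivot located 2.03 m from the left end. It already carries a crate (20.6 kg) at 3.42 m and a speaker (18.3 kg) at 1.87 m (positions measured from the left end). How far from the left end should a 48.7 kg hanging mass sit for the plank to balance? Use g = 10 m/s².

x ≈ 1.65 m from the left end

Choose the pivot (at 2.03 m from the left end) as the axis so the support reaction has zero arm there.
Beam weight: 24.9 × 10 = 249 N down at 1.735 m → arm 0.295 m, τ = 249 × 0.295 = 73.45 N·m counterclockwise.
Crate: 20.6 × 10 = 206 N down at 3.42 m → arm 1.39 m, τ = 206 × 1.39 = 286.3 N·m clockwise.
Speaker: 18.3 × 10 = 183 N down at 1.87 m → arm 0.16 m, τ = 183 × 0.16 = 29.28 N·m counterclockwise.
Net moment of existing loads = 183.6 N·m clockwise.
The hanging mass weighs 48.7 × 10 = 487 N and must supply an equal counterclockwise moment, so its lever arm about the pivot is 183.6 / 487 = 0.377 m.
That puts it at 2.03 − 0.377 = 1.65 m from the left end.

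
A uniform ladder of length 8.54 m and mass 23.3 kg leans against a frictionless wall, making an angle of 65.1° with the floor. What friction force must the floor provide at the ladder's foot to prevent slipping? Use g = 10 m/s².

Take moments about the foot of the ladder.
Ladder weight 23.3×10 = 233 N acts at 4.27 m along the ladder; its horizontal arm is 4.27·cos65.1° = 1.798 m → τ = 418.9 N·m clockwise.
Wall normal N acts horizontally at the top; its moment arm is the height L sinθ = 8.54·sin65.1° = 7.746 m, counterclockwise.
Balancing moments: N × 7.746 = 418.9, giving N = 54.1 N.
ΣFx = 0: friction at the foot balances the wall's push, so f = N_wall = 54.1 N.

f ≈ 54.1 N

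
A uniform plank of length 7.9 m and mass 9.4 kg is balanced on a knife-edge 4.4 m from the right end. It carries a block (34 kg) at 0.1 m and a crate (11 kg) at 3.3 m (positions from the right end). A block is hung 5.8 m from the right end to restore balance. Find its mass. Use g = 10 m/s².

Choose the knife-edge (at 4.4 m from the right end) as the axis so the support reaction has zero arm there.
Beam weight: 9.4 × 10 = 94 N down at 3.95 m → arm 0.45 m, τ = 94 × 0.45 = 42.3 N·m clockwise.
Block: 34 × 10 = 340 N down at 0.1 m → arm 4.3 m, τ = 340 × 4.3 = 1462 N·m clockwise.
Crate: 11 × 10 = 110 N down at 3.3 m → arm 1.1 m, τ = 110 × 1.1 = 121 N·m clockwise.
Net moment of known loads = 1625 N·m clockwise.
An unknown mass m at 5.8 m has arm 1.4 m; its moment is m·g·1.4 counterclockwise.
For rotational equilibrium, m × 10 × 1.4 = 1625, so m = 1625 / (10 × 1.4) = 116 kg.

m ≈ 116 kg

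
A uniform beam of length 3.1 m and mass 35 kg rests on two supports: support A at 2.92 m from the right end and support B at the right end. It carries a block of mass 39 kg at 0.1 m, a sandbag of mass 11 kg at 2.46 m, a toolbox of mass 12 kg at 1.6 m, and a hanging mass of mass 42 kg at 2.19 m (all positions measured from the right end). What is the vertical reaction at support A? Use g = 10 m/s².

About support B:
Beam weight: 35 × 10 = 350 N down at 1.55 m → arm 1.55 m, τ = 350 × 1.55 = 542.5 N·m counterclockwise.
Block: 39 × 10 = 390 N down at 0.1 m → arm 0.1 m, τ = 390 × 0.1 = 39 N·m counterclockwise.
Sandbag: 11 × 10 = 110 N down at 2.46 m → arm 2.46 m, τ = 110 × 2.46 = 270.6 N·m counterclockwise.
Toolbox: 12 × 10 = 120 N down at 1.6 m → arm 1.6 m, τ = 120 × 1.6 = 192 N·m counterclockwise.
Hanging mass: 42 × 10 = 420 N down at 2.19 m → arm 2.19 m, τ = 420 × 2.19 = 919.8 N·m counterclockwise.
Net load moment about support B = 1964 N·m counterclockwise.
Reaction R at support A is upward at 2.92 m, arm 2.92 m → moment R × 2.92 clockwise.
Στ = 0 ⇒ R × 2.92 = 1964 ⇒ R = 673 N.

R_A ≈ 673 N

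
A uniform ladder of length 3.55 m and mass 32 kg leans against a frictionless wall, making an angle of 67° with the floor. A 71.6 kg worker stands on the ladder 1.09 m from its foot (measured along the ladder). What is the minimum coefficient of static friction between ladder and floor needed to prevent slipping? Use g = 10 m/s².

Choose the foot of the ladder as the axis so the floor normal and friction both act there and drop out.
Ladder weight 32×10 = 320 N acts at 1.775 m along the ladder; its horizontal arm is 1.775·cos67° = 0.6935 m → τ = 221.9 N·m clockwise.
Worker: 71.6×10 = 716 N at 1.09 m → arm 0.4259 m → τ = 304.9 N·m clockwise.
Wall normal N acts horizontally at the top; its moment arm is the height L sinθ = 3.55·sin67° = 3.268 m, counterclockwise.
Setting net torque to zero: N × 3.268 = 526.8 → N = 161.2 N.
ΣFx = 0 ⇒ f = N_wall = 161.2 N. ΣFy = 0 ⇒ N_floor = 1036 N.
μ_min = f / N_floor = 161.2 / 1036 = 0.156.

μ_min ≈ 0.156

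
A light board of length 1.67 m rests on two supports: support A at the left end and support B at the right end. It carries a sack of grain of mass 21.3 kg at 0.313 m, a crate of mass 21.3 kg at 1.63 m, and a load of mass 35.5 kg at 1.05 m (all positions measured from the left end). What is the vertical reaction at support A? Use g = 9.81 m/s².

Sum moments about support B (its reaction then has zero moment arm).
Sack of grain: 21.3 × 9.81 = 209 N down at 0.313 m → arm 1.357 m, τ = 209 × 1.357 = 283.6 N·m counterclockwise.
Crate: 21.3 × 9.81 = 209 N down at 1.63 m → arm 0.04 m, τ = 209 × 0.04 = 8.36 N·m counterclockwise.
Load: 35.5 × 9.81 = 348.3 N down at 1.05 m → arm 0.62 m, τ = 348.3 × 0.62 = 215.9 N·m counterclockwise.
Net load moment about support B = 507.9 N·m counterclockwise.
Reaction R at support A is upward at 0 m, arm 1.67 m → moment R × 1.67 clockwise.
For rotational equilibrium, R × 1.67 = 507.9, so R = 304 N.

R_A ≈ 304 N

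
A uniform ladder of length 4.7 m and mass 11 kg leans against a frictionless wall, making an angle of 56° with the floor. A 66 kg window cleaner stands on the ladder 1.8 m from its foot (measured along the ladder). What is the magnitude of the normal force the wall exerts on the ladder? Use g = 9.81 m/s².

N_wall ≈ 204 N

Sum moments about the foot of the ladder (the floor normal and friction both act there and drop out).
Ladder weight 11×9.81 = 107.9 N acts at 2.35 m along the ladder; its horizontal arm is 2.35·cos56° = 1.314 m → τ = 141.8 N·m clockwise.
Window cleaner: 66×9.81 = 647.5 N at 1.8 m → arm 1.007 m → τ = 652 N·m clockwise.
Wall normal N acts horizontally at the top; its moment arm is the height L sinθ = 4.7·sin56° = 3.896 m, counterclockwise.
Balancing moments: N × 3.896 = 793.8, giving N = 204 N.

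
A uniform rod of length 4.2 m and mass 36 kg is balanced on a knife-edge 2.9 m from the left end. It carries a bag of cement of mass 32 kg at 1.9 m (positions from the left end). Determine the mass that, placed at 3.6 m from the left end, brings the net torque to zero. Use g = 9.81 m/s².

Take moments about the knife-edge (at 2.9 m from the left end).
Beam weight: 36 × 9.81 = 353.2 N down at 2.1 m → arm 0.8 m, τ = 353.2 × 0.8 = 282.6 N·m counterclockwise.
Bag of cement: 32 × 9.81 = 313.9 N down at 1.9 m → arm 1 m, τ = 313.9 × 1 = 313.9 N·m counterclockwise.
Net moment of known loads = 596.5 N·m counterclockwise.
An unknown mass m at 3.6 m has arm 0.7 m; its moment is m·g·0.7 clockwise.
Setting net torque to zero: m × 9.81 × 0.7 = 596.5 → m = 596.5 / (9.81 × 0.7) = 86.9 kg.

m ≈ 86.9 kg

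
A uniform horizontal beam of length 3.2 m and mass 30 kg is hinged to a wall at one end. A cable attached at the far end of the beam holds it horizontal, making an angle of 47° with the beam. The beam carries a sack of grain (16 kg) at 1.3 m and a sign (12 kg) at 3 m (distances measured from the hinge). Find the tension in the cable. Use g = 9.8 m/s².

Take moments about the hinge.
Beam weight: 30 × 9.8 = 294 N down at 1.6 m → arm 1.6 m, τ = 294 × 1.6 = 470.4 N·m clockwise.
Sack of grain: 16 × 9.8 = 156.8 N down at 1.3 m → arm 1.3 m, τ = 156.8 × 1.3 = 203.8 N·m clockwise.
Sign: 12 × 9.8 = 117.6 N down at 3 m → arm 3 m, τ = 117.6 × 3 = 352.8 N·m clockwise.
Total clockwise load moment = 1027 N·m.
The cable tension T acts at 3.2 m; only its component perpendicular to the beam, T sinθ, produces torque. sin 47° = 0.7314.
Setting net torque to zero: T × 3.2 × 0.7314 = 1027 → T = 1027 / 2.34 = 439 N.

T ≈ 439 N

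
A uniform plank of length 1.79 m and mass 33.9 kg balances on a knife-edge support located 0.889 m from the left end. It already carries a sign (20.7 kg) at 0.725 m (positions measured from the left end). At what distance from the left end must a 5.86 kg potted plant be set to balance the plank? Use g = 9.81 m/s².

x ≈ 1.43 m from the left end

Taking torques about the knife-edge support (at 0.889 m from the left end):
Beam weight: 33.9 × 9.81 = 332.6 N down at 0.895 m → arm 0.006 m, τ = 332.6 × 0.006 = 1.996 N·m clockwise.
Sign: 20.7 × 9.81 = 203.1 N down at 0.725 m → arm 0.164 m, τ = 203.1 × 0.164 = 33.31 N·m counterclockwise.
Net moment of existing loads = 31.31 N·m counterclockwise.
The potted plant weighs 5.86 × 9.81 = 57.49 N and must supply an equal clockwise moment, so its lever arm about the knife-edge support is 31.31 / 57.49 = 0.545 m.
That puts it at 0.889 + 0.545 = 1.43 m from the left end.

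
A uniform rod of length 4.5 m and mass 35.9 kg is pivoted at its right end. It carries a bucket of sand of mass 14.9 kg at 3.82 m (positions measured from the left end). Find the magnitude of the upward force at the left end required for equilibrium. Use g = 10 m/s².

About the right end:
Beam weight: 35.9 × 10 = 359 N down at 2.25 m → arm 2.25 m, τ = 359 × 2.25 = 807.8 N·m counterclockwise.
Bucket of sand: 14.9 × 10 = 149 N down at 3.82 m → arm 0.68 m, τ = 149 × 0.68 = 101.3 N·m counterclockwise.
Net moment of the loads = 909.1 N·m counterclockwise.
The upward force F acts at the left end, arm 4.5 m, giving F × 4.5 clockwise.
Στ = 0 ⇒ F × 4.5 = 909.1 ⇒ F = 909.1 / 4.5 = 202 N.

F ≈ 202 N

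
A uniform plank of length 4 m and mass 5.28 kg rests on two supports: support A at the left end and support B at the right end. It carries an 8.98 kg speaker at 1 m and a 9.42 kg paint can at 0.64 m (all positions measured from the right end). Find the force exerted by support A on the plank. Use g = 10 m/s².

Taking torques about support B:
Beam weight: 5.28 × 10 = 52.8 N down at 2 m → arm 2 m, τ = 52.8 × 2 = 105.6 N·m counterclockwise.
Speaker: 8.98 × 10 = 89.8 N down at 1 m → arm 1 m, τ = 89.8 × 1 = 89.8 N·m counterclockwise.
Paint can: 9.42 × 10 = 94.2 N down at 0.64 m → arm 0.64 m, τ = 94.2 × 0.64 = 60.29 N·m counterclockwise.
Net load moment about support B = 255.7 N·m counterclockwise.
Reaction R at support A is upward at 4 m, arm 4 m → moment R × 4 clockwise.
Στ = 0 ⇒ R × 4 = 255.7 ⇒ R = 63.9 N.

R_A ≈ 63.9 N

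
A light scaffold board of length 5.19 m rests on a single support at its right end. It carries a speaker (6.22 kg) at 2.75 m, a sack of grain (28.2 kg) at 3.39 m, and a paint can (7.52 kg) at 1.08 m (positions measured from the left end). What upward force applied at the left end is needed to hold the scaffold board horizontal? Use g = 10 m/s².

F ≈ 187 N

About the right end:
Speaker: 6.22 × 10 = 62.2 N down at 2.75 m → arm 2.44 m, τ = 62.2 × 2.44 = 151.8 N·m counterclockwise.
Sack of grain: 28.2 × 10 = 282 N down at 3.39 m → arm 1.8 m, τ = 282 × 1.8 = 507.6 N·m counterclockwise.
Paint can: 7.52 × 10 = 75.2 N down at 1.08 m → arm 4.11 m, τ = 75.2 × 4.11 = 309.1 N·m counterclockwise.
Net moment of the loads = 968.5 N·m counterclockwise.
The upward force F acts at the left end, arm 5.19 m, giving F × 5.19 clockwise.
Στ = 0 ⇒ F × 5.19 = 968.5 ⇒ F = 968.5 / 5.19 = 187 N.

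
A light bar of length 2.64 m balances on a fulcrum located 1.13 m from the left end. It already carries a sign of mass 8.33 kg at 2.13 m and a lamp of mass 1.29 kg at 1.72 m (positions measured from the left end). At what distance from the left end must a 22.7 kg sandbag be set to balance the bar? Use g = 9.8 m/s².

x ≈ 0.73 m from the left end

Sum moments about the fulcrum (at 1.13 m from the left end) (the support reaction has zero arm there).
Sign: 8.33 × 9.8 = 81.63 N down at 2.13 m → arm 1 m, τ = 81.63 × 1 = 81.63 N·m clockwise.
Lamp: 1.29 × 9.8 = 12.64 N down at 1.72 m → arm 0.59 m, τ = 12.64 × 0.59 = 7.458 N·m clockwise.
Net moment of existing loads = 89.09 N·m clockwise.
The sandbag weighs 22.7 × 9.8 = 222.5 N and must supply an equal counterclockwise moment, so its lever arm about the fulcrum is 89.09 / 222.5 = 0.4 m.
That puts it at 1.13 − 0.4 = 0.73 m from the left end.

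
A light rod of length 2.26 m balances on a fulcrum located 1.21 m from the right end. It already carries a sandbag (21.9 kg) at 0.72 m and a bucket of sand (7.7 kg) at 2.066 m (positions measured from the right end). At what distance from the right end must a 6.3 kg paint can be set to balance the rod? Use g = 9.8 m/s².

x ≈ 1.87 m from the right end

Choose the fulcrum (at 1.21 m from the right end) as the axis so the support reaction has zero arm there.
Sandbag: 21.9 × 9.8 = 214.6 N down at 0.72 m → arm 0.49 m, τ = 214.6 × 0.49 = 105.2 N·m clockwise.
Bucket of sand: 7.7 × 9.8 = 75.46 N down at 2.066 m → arm 0.856 m, τ = 75.46 × 0.856 = 64.59 N·m counterclockwise.
Net moment of existing loads = 40.61 N·m clockwise.
The paint can weighs 6.3 × 9.8 = 61.74 N and must supply an equal counterclockwise moment, so its lever arm about the fulcrum is 40.61 / 61.74 = 0.658 m.
That puts it at 1.21 + 0.658 = 1.87 m from the right end.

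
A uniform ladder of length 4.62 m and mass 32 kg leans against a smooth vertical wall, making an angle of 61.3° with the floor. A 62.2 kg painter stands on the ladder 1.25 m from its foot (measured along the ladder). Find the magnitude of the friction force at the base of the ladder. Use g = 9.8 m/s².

f ≈ 176 N

About the foot of the ladder:
Ladder weight 32×9.8 = 313.6 N acts at 2.31 m along the ladder; its horizontal arm is 2.31·cos61.3° = 1.109 m → τ = 347.8 N·m clockwise.
Painter: 62.2×9.8 = 609.6 N at 1.25 m → arm 0.6003 m → τ = 365.9 N·m clockwise.
Wall normal N acts horizontally at the top; its moment arm is the height L sinθ = 4.62·sin61.3° = 4.052 m, counterclockwise.
Balancing moments: N × 4.052 = 713.7, giving N = 176 N.
ΣFx = 0: friction at the foot balances the wall's push, so f = N_wall = 176 N.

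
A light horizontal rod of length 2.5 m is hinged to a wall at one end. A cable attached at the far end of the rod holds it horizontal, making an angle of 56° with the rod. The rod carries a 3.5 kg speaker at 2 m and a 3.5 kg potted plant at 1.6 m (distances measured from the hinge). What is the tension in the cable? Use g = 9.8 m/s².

About the hinge:
Speaker: 3.5 × 9.8 = 34.3 N down at 2 m → arm 2 m, τ = 34.3 × 2 = 68.6 N·m clockwise.
Potted plant: 3.5 × 9.8 = 34.3 N down at 1.6 m → arm 1.6 m, τ = 34.3 × 1.6 = 54.88 N·m clockwise.
Total clockwise load moment = 123.5 N·m.
The cable tension T acts at 2.5 m; only its component perpendicular to the rod, T sinθ, produces torque. sin 56° = 0.829.
Balancing moments: T × 2.5 × 0.829 = 123.5, giving T = 123.5 / 2.072 = 59.6 N.

T ≈ 59.6 N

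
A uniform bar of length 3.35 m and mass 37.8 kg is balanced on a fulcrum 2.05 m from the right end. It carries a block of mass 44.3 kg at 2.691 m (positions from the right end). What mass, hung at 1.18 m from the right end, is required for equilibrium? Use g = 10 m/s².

Choose the fulcrum (at 2.05 m from the right end) as the axis so the support reaction has zero arm there.
Beam weight: 37.8 × 10 = 378 N down at 1.675 m → arm 0.375 m, τ = 378 × 0.375 = 141.8 N·m clockwise.
Block: 44.3 × 10 = 443 N down at 2.691 m → arm 0.641 m, τ = 443 × 0.641 = 284 N·m counterclockwise.
Net moment of known loads = 142.2 N·m counterclockwise.
An unknown mass m at 1.18 m has arm 0.87 m; its moment is m·g·0.87 clockwise.
Στ = 0 ⇒ m × 10 × 0.87 = 142.2 ⇒ m = 142.2 / (10 × 0.87) = 16.3 kg.

m ≈ 16.3 kg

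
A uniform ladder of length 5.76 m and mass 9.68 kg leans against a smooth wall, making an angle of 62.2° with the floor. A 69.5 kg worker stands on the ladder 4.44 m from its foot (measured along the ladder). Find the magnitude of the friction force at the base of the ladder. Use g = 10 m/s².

f ≈ 308 N

Choose the foot of the ladder as the axis so the floor normal and friction both act there and drop out.
Ladder weight 9.68×10 = 96.8 N acts at 2.88 m along the ladder; its horizontal arm is 2.88·cos62.2° = 1.343 m → τ = 130 N·m clockwise.
Worker: 69.5×10 = 695 N at 4.44 m → arm 2.071 m → τ = 1439 N·m clockwise.
Wall normal N acts horizontally at the top; its moment arm is the height L sinθ = 5.76·sin62.2° = 5.095 m, counterclockwise.
Balancing moments: N × 5.095 = 1569, giving N = 308 N.
ΣFx = 0: friction at the foot balances the wall's push, so f = N_wall = 308 N.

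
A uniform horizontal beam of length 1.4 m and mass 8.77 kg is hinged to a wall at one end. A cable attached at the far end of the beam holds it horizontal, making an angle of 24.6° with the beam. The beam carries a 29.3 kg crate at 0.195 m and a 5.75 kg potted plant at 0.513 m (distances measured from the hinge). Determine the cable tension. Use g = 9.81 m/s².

T ≈ 249 N

Taking torques about the hinge:
Beam weight: 8.77 × 9.81 = 86.03 N down at 0.7 m → arm 0.7 m, τ = 86.03 × 0.7 = 60.22 N·m clockwise.
Crate: 29.3 × 9.81 = 287.4 N down at 0.195 m → arm 0.195 m, τ = 287.4 × 0.195 = 56.04 N·m clockwise.
Potted plant: 5.75 × 9.81 = 56.41 N down at 0.513 m → arm 0.513 m, τ = 56.41 × 0.513 = 28.94 N·m clockwise.
Total clockwise load moment = 145.2 N·m.
The cable tension T acts at 1.4 m; only its component perpendicular to the beam, T sinθ, produces torque. sin 24.6° = 0.4163.
Setting net torque to zero: T × 1.4 × 0.4163 = 145.2 → T = 145.2 / 0.5828 = 249 N.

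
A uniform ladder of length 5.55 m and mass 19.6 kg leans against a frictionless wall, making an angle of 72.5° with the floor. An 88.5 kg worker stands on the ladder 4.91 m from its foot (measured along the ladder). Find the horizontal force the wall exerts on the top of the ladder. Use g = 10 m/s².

N_wall ≈ 278 N

Take moments about the foot of the ladder.
Ladder weight 19.6×10 = 196 N acts at 2.775 m along the ladder; its horizontal arm is 2.775·cos72.5° = 0.8345 m → τ = 163.6 N·m clockwise.
Worker: 88.5×10 = 885 N at 4.91 m → arm 1.476 m → τ = 1306 N·m clockwise.
Wall normal N acts horizontally at the top; its moment arm is the height L sinθ = 5.55·sin72.5° = 5.293 m, counterclockwise.
Balancing moments: N × 5.293 = 1470, giving N = 278 N.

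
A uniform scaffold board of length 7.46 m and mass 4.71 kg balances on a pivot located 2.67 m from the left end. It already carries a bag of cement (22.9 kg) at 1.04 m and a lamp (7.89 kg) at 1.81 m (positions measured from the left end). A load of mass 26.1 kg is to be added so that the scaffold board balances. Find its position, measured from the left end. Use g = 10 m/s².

x ≈ 4.17 m from the left end

Sum moments about the pivot (at 2.67 m from the left end) (the support reaction has zero arm there).
Beam weight: 4.71 × 10 = 47.1 N down at 3.73 m → arm 1.06 m, τ = 47.1 × 1.06 = 49.93 N·m clockwise.
Bag of cement: 22.9 × 10 = 229 N down at 1.04 m → arm 1.63 m, τ = 229 × 1.63 = 373.3 N·m counterclockwise.
Lamp: 7.89 × 10 = 78.9 N down at 1.81 m → arm 0.86 m, τ = 78.9 × 0.86 = 67.85 N·m counterclockwise.
Net moment of existing loads = 391.2 N·m counterclockwise.
The load weighs 26.1 × 10 = 261 N and must supply an equal clockwise moment, so its lever arm about the pivot is 391.2 / 261 = 1.5 m.
That puts it at 2.67 + 1.5 = 4.17 m from the left end.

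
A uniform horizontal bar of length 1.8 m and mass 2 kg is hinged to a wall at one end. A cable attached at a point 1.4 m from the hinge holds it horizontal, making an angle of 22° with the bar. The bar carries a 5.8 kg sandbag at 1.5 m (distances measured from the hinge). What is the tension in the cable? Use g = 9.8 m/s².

About the hinge:
Beam weight: 2 × 9.8 = 19.6 N down at 0.9 m → arm 0.9 m, τ = 19.6 × 0.9 = 17.64 N·m clockwise.
Sandbag: 5.8 × 9.8 = 56.84 N down at 1.5 m → arm 1.5 m, τ = 56.84 × 1.5 = 85.26 N·m clockwise.
Total clockwise load moment = 102.9 N·m.
The cable tension T acts at 1.4 m; only its component perpendicular to the bar, T sinθ, produces torque. sin 22° = 0.3746.
Setting net torque to zero: T × 1.4 × 0.3746 = 102.9 → T = 102.9 / 0.5244 = 196 N.

T ≈ 196 N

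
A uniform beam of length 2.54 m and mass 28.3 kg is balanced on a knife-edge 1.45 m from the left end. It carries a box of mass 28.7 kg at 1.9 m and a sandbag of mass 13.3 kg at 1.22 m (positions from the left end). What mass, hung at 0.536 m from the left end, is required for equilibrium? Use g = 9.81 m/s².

Choose the knife-edge (at 1.45 m from the left end) as the axis so the support reaction has zero arm there.
Beam weight: 28.3 × 9.81 = 277.6 N down at 1.27 m → arm 0.18 m, τ = 277.6 × 0.18 = 49.97 N·m counterclockwise.
Box: 28.7 × 9.81 = 281.5 N down at 1.9 m → arm 0.45 m, τ = 281.5 × 0.45 = 126.7 N·m clockwise.
Sandbag: 13.3 × 9.81 = 130.5 N down at 1.22 m → arm 0.23 m, τ = 130.5 × 0.23 = 30.02 N·m counterclockwise.
Net moment of known loads = 46.71 N·m clockwise.
An unknown mass m at 0.536 m has arm 0.914 m; its moment is m·g·0.914 counterclockwise.
Balancing moments: m × 9.81 × 0.914 = 46.71, giving m = 46.71 / (9.81 × 0.914) = 5.21 kg.

m ≈ 5.21 kg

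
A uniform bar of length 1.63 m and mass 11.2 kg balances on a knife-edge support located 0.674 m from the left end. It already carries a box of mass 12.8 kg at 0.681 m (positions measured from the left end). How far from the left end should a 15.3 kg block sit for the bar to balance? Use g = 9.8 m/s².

Choose the knife-edge support (at 0.674 m from the left end) as the axis so the support reaction has zero arm there.
Beam weight: 11.2 × 9.8 = 109.8 N down at 0.815 m → arm 0.141 m, τ = 109.8 × 0.141 = 15.48 N·m clockwise.
Box: 12.8 × 9.8 = 125.4 N down at 0.681 m → arm 0.007 m, τ = 125.4 × 0.007 = 0.8778 N·m clockwise.
Net moment of existing loads = 16.36 N·m clockwise.
The block weighs 15.3 × 9.8 = 149.9 N and must supply an equal counterclockwise moment, so its lever arm about the knife-edge support is 16.36 / 149.9 = 0.109 m.
That puts it at 0.674 − 0.109 = 0.565 m from the left end.

x ≈ 0.565 m from the left end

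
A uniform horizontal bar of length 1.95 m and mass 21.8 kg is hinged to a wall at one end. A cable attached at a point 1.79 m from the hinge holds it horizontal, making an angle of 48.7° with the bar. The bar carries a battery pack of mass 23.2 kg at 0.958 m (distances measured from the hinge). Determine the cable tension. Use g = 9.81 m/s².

Taking torques about the hinge:
Beam weight: 21.8 × 9.81 = 213.9 N down at 0.975 m → arm 0.975 m, τ = 213.9 × 0.975 = 208.6 N·m clockwise.
Battery pack: 23.2 × 9.81 = 227.6 N down at 0.958 m → arm 0.958 m, τ = 227.6 × 0.958 = 218 N·m clockwise.
Total clockwise load moment = 426.6 N·m.
The cable tension T acts at 1.79 m; only its component perpendicular to the bar, T sinθ, produces torque. sin 48.7° = 0.7513.
Setting net torque to zero: T × 1.79 × 0.7513 = 426.6 → T = 426.6 / 1.345 = 317 N.

T ≈ 317 N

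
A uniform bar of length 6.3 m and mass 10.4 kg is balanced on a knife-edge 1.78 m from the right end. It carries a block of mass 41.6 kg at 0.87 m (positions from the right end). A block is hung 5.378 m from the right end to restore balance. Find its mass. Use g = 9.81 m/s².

Take moments about the knife-edge (at 1.78 m from the right end).
Beam weight: 10.4 × 9.81 = 102 N down at 3.15 m → arm 1.37 m, τ = 102 × 1.37 = 139.7 N·m counterclockwise.
Block: 41.6 × 9.81 = 408.1 N down at 0.87 m → arm 0.91 m, τ = 408.1 × 0.91 = 371.4 N·m clockwise.
Net moment of known loads = 231.7 N·m clockwise.
An unknown mass m at 5.378 m has arm 3.598 m; its moment is m·g·3.598 counterclockwise.
For rotational equilibrium, m × 9.81 × 3.598 = 231.7, so m = 231.7 / (9.81 × 3.598) = 6.56 kg.

m ≈ 6.56 kg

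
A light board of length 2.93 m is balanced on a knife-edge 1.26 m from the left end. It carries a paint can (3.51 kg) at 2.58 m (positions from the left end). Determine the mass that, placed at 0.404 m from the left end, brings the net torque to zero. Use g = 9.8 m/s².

Take moments about the knife-edge (at 1.26 m from the left end).
Paint can: 3.51 × 9.8 = 34.4 N down at 2.58 m → arm 1.32 m, τ = 34.4 × 1.32 = 45.41 N·m clockwise.
Net moment of known loads = 45.41 N·m clockwise.
An unknown mass m at 0.404 m has arm 0.856 m; its moment is m·g·0.856 counterclockwise.
Στ = 0 ⇒ m × 9.8 × 0.856 = 45.41 ⇒ m = 45.41 / (9.8 × 0.856) = 5.41 kg.

m ≈ 5.41 kg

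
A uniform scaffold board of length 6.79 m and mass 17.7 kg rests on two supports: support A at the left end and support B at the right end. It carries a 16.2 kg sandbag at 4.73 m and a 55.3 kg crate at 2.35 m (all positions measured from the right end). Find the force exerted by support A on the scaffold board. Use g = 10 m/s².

About support B:
Beam weight: 17.7 × 10 = 177 N down at 3.395 m → arm 3.395 m, τ = 177 × 3.395 = 600.9 N·m counterclockwise.
Sandbag: 16.2 × 10 = 162 N down at 4.73 m → arm 4.73 m, τ = 162 × 4.73 = 766.3 N·m counterclockwise.
Crate: 55.3 × 10 = 553 N down at 2.35 m → arm 2.35 m, τ = 553 × 2.35 = 1300 N·m counterclockwise.
Net load moment about support B = 2667 N·m counterclockwise.
Reaction R at support A is upward at 6.79 m, arm 6.79 m → moment R × 6.79 clockwise.
Balancing moments: R × 6.79 = 2667, giving R = 393 N.

R_A ≈ 393 N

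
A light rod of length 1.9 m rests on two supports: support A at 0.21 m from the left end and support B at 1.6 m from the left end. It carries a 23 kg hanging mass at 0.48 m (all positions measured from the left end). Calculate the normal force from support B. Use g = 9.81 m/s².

R_B ≈ 43.8 N

Take moments about support A.
Hanging mass: 23 × 9.81 = 225.6 N down at 0.48 m → arm 0.27 m, τ = 225.6 × 0.27 = 60.91 N·m clockwise.
Net load moment about support A = 60.91 N·m clockwise.
Reaction R at support B is upward at 1.6 m, arm 1.39 m → moment R × 1.39 counterclockwise.
Στ = 0 ⇒ R × 1.39 = 60.91 ⇒ R = 43.8 N.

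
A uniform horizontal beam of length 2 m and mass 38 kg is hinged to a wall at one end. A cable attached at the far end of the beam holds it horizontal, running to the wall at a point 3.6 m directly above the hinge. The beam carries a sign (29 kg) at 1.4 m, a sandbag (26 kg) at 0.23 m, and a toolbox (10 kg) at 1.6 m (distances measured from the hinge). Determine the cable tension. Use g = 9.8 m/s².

T ≈ 564 N

About the hinge:
Beam weight: 38 × 9.8 = 372.4 N down at 1 m → arm 1 m, τ = 372.4 × 1 = 372.4 N·m clockwise.
Sign: 29 × 9.8 = 284.2 N down at 1.4 m → arm 1.4 m, τ = 284.2 × 1.4 = 397.9 N·m clockwise.
Sandbag: 26 × 9.8 = 254.8 N down at 0.23 m → arm 0.23 m, τ = 254.8 × 0.23 = 58.6 N·m clockwise.
Toolbox: 10 × 9.8 = 98 N down at 1.6 m → arm 1.6 m, τ = 98 × 1.6 = 156.8 N·m clockwise.
Total clockwise load moment = 985.7 N·m.
The cable tension T acts at 2 m; only its component perpendicular to the beam, T sinθ, produces torque. sinθ = h/√(h²+d²) = 3.6/√(3.6²+2²) = 0.8742.
Balancing moments: T × 2 × 0.8742 = 985.7, giving T = 985.7 / 1.748 = 564 N.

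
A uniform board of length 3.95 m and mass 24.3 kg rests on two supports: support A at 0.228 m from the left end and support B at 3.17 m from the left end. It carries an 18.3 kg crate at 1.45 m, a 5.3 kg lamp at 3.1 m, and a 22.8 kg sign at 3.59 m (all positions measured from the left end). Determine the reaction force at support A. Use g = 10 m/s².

Taking torques about support B:
Beam weight: 24.3 × 10 = 243 N down at 1.975 m → arm 1.195 m, τ = 243 × 1.195 = 290.4 N·m counterclockwise.
Crate: 18.3 × 10 = 183 N down at 1.45 m → arm 1.72 m, τ = 183 × 1.72 = 314.8 N·m counterclockwise.
Lamp: 5.3 × 10 = 53 N down at 3.1 m → arm 0.07 m, τ = 53 × 0.07 = 3.71 N·m counterclockwise.
Sign: 22.8 × 10 = 228 N down at 3.59 m → arm 0.42 m, τ = 228 × 0.42 = 95.76 N·m clockwise.
Net load moment about support B = 513.2 N·m counterclockwise.
Reaction R at support A is upward at 0.228 m, arm 2.942 m → moment R × 2.942 clockwise.
Balancing moments: R × 2.942 = 513.2, giving R = 174 N.

R_A ≈ 174 N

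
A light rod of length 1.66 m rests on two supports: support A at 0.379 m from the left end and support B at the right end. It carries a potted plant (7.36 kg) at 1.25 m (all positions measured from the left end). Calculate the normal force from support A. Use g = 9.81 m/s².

Choose support B as the axis so its reaction then has zero moment arm.
Potted plant: 7.36 × 9.81 = 72.2 N down at 1.25 m → arm 0.41 m, τ = 72.2 × 0.41 = 29.6 N·m counterclockwise.
Net load moment about support B = 29.6 N·m counterclockwise.
Reaction R at support A is upward at 0.379 m, arm 1.281 m → moment R × 1.281 clockwise.
Balancing moments: R × 1.281 = 29.6, giving R = 23.1 N.

R_A ≈ 23.1 N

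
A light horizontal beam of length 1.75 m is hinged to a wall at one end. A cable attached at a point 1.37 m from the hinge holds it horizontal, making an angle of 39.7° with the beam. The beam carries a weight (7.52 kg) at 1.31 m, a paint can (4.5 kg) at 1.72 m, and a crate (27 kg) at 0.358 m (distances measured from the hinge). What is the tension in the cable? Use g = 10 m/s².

Choose the hinge as the axis so the unknown hinge reaction has zero arm there.
Weight: 7.52 × 10 = 75.2 N down at 1.31 m → arm 1.31 m, τ = 75.2 × 1.31 = 98.51 N·m clockwise.
Paint can: 4.5 × 10 = 45 N down at 1.72 m → arm 1.72 m, τ = 45 × 1.72 = 77.4 N·m clockwise.
Crate: 27 × 10 = 270 N down at 0.358 m → arm 0.358 m, τ = 270 × 0.358 = 96.66 N·m clockwise.
Total clockwise load moment = 272.6 N·m.
The cable tension T acts at 1.37 m; only its component perpendicular to the beam, T sinθ, produces torque. sin 39.7° = 0.6388.
Setting net torque to zero: T × 1.37 × 0.6388 = 272.6 → T = 272.6 / 0.8752 = 311 N.

T ≈ 311 N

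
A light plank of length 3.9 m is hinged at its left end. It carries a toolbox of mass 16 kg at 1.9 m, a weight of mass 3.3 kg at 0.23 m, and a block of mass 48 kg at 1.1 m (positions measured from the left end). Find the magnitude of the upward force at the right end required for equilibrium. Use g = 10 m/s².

F ≈ 215 N

Sum moments about the left end (the unknown pivot reaction has zero arm there).
Toolbox: 16 × 10 = 160 N down at 1.9 m → arm 1.9 m, τ = 160 × 1.9 = 304 N·m clockwise.
Weight: 3.3 × 10 = 33 N down at 0.23 m → arm 0.23 m, τ = 33 × 0.23 = 7.59 N·m clockwise.
Block: 48 × 10 = 480 N down at 1.1 m → arm 1.1 m, τ = 480 × 1.1 = 528 N·m clockwise.
Net moment of the loads = 839.6 N·m clockwise.
The upward force F acts at the right end, arm 3.9 m, giving F × 3.9 counterclockwise.
Balancing moments: F × 3.9 = 839.6, giving F = 839.6 / 3.9 = 215 N.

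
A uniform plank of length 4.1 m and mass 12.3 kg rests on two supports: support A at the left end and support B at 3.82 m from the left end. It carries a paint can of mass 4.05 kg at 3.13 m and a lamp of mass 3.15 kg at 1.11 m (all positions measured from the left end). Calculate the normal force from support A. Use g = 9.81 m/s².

R_A ≈ 85 N

Taking torques about support B:
Beam weight: 12.3 × 9.81 = 120.7 N down at 2.05 m → arm 1.77 m, τ = 120.7 × 1.77 = 213.6 N·m counterclockwise.
Paint can: 4.05 × 9.81 = 39.73 N down at 3.13 m → arm 0.69 m, τ = 39.73 × 0.69 = 27.41 N·m counterclockwise.
Lamp: 3.15 × 9.81 = 30.9 N down at 1.11 m → arm 2.71 m, τ = 30.9 × 2.71 = 83.74 N·m counterclockwise.
Net load moment about support B = 324.8 N·m counterclockwise.
Reaction R at support A is upward at 0 m, arm 3.82 m → moment R × 3.82 clockwise.
Balancing moments: R × 3.82 = 324.8, giving R = 85 N.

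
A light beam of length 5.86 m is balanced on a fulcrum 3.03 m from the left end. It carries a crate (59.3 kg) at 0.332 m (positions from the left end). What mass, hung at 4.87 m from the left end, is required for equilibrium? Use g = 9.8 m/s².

Choose the fulcrum (at 3.03 m from the left end) as the axis so the support reaction has zero arm there.
Crate: 59.3 × 9.8 = 581.1 N down at 0.332 m → arm 2.698 m, τ = 581.1 × 2.698 = 1568 N·m counterclockwise.
Net moment of known loads = 1568 N·m counterclockwise.
An unknown mass m at 4.87 m has arm 1.84 m; its moment is m·g·1.84 clockwise.
Setting net torque to zero: m × 9.8 × 1.84 = 1568 → m = 1568 / (9.8 × 1.84) = 87 kg.

m ≈ 87 kg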